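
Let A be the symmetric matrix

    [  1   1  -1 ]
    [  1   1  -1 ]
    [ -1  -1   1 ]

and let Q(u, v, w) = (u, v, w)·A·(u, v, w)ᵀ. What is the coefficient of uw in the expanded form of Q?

The coefficient of uw is A[1,3] + A[3,1] = 2·(-1) = -2.

-2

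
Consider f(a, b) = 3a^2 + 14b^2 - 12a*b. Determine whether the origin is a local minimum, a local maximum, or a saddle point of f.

The Hessian at the origin is H = [[6, -12], [-12, 28]].
det H = 6·28 − (-12)² = 24 > 0 and H[1,1] = 6 > 0, so H is positive definite.
Therefore the origin is a local minimum.

local minimum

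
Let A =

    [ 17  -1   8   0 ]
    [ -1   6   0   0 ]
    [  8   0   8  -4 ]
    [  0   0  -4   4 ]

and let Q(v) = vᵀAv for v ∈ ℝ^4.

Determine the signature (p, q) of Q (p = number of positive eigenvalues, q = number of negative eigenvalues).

(4, 0)

An LDLᵀ factorisation of A has diagonal entries 17, 101/17, 424/101, 10/53.
So there are 4 positive pivots.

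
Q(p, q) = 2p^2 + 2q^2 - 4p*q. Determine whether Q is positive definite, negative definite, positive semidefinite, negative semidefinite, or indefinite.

positive semidefinite

The associated matrix is A = [[2, -2], [-2, 2]].
Applying the same elementary operations to the rows and columns of A produces a congruent diagonal matrix with entries 2, 0.
That gives 1 positive, 1 zero pivots.
Hence Q is positive semidefinite.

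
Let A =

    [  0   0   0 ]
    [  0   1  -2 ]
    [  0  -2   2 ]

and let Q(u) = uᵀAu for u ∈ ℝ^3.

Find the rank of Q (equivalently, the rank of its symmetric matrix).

2

Congruent diagonalization of A (simultaneous row and column reduction) yields pivots 0, 1, -2.
That gives 1 positive, 1 negative, 1 zero pivots.
The rank is the number of nonzero pivots: 2.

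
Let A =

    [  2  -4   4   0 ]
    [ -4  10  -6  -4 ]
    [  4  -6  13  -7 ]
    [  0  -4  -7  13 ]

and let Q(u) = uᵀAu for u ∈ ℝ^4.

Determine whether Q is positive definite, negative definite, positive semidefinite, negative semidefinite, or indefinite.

positive definite

Symmetric row and column elimination reduces A to a congruent diagonal form with pivots 2, 2, 3, 2.
Counting signs: 4 positive.
Hence Q is positive definite.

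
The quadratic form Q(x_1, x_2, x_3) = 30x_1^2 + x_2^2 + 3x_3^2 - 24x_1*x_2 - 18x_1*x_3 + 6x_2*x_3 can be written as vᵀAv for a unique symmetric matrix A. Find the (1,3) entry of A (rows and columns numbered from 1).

-9

The coefficient of x_1·x_3 in Q is -18. For a symmetric A this equals A[1,3] + A[3,1] = 2·A[1,3].
So A[1,3] = -18/2 = -9.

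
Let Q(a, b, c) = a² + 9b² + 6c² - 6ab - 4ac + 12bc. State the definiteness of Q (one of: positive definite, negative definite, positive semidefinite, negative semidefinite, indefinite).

positive semidefinite

Write A = [[1, -3, -2], [-3, 9, 6], [-2, 6, 6]].
Symmetric row and column elimination reduces A to a congruent diagonal form with pivots 1, 0, 2.
Counting signs: 2 positive, 1 zero.
Hence Q is positive semidefinite.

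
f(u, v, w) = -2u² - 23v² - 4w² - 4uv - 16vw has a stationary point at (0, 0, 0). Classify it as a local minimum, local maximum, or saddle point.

local maximum

The Hessian at the origin is H = [[-4, -4, 0], [-4, -46, -16], [0, -16, -8]].
Congruent diagonalization of H (simultaneous row and column reduction) yields pivots -4, -42, -40/21.
So there are 3 negative pivots.
H is negative definite, so the origin is a strict local maximum.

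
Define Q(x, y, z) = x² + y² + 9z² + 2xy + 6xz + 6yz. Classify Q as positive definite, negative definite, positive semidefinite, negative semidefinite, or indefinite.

positive semidefinite

The associated matrix is A = [[1, 1, 3], [1, 1, 3], [3, 3, 9]].
Row-reducing A symmetrically gives the diagonal entries 1, 0, 0.
So there are 1 positive, 2 zero pivots.
Hence Q is positive semidefinite.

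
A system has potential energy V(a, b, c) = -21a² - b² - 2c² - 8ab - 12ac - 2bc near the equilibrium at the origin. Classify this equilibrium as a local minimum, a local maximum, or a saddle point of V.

The Hessian at the origin is H = [[-42, -8, -12], [-8, -2, -2], [-12, -2, -4]].
Applying the same elementary operations to the rows and columns of H produces a congruent diagonal matrix with entries -42, -10/21, -2/5.
So there are 3 negative pivots.
H is negative definite, so the origin is a strict local maximum.

local maximum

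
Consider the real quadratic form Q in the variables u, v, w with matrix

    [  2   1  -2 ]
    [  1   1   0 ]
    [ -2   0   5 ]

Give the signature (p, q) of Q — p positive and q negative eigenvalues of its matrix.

(3, 0)

Applying the same elementary operations to the rows and columns of A produces a congruent diagonal matrix with entries 2, 1/2, 1.
That gives 3 positive pivots.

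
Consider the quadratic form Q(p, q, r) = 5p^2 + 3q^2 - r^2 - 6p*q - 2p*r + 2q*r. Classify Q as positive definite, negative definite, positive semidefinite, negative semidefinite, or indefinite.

Write A = [[5, -3, -1], [-3, 3, 1], [-1, 1, -1]].
Symmetric row and column elimination reduces A to a congruent diagonal form with pivots 5, 6/5, -4/3.
That gives 2 positive, 1 negative pivots.
Hence Q is indefinite.

indefinite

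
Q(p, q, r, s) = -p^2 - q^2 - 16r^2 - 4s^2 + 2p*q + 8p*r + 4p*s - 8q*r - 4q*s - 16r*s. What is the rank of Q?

The associated matrix is A = [[-1, 1, 4, 2], [1, -1, -4, -2], [4, -4, -16, -8], [2, -2, -8, -4]].
Applying the same elementary operations to the rows and columns of A produces a congruent diagonal matrix with entries -1, 0, 0, 0.
That gives 1 negative, 3 zero pivots.
The rank is the number of nonzero pivots: 1.

1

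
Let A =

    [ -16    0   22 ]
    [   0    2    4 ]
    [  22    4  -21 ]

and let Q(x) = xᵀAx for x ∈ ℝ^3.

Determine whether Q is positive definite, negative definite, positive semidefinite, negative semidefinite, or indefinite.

indefinite

Row-reducing A symmetrically gives the diagonal entries -16, 2, 5/4.
That gives 2 positive, 1 negative pivots.
Hence Q is indefinite.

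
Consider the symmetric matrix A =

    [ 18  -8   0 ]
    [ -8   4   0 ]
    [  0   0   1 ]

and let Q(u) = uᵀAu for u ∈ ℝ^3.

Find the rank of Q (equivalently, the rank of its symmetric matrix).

3

Symmetric row and column elimination reduces A to a congruent diagonal form with pivots 18, 4/9, 1.
So there are 3 positive pivots.
The rank is the number of nonzero pivots: 3.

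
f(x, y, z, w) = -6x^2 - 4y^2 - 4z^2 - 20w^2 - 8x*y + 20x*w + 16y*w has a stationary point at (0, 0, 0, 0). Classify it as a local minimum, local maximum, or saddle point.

The Hessian at the origin is H = [[-12, -8, 0, 20], [-8, -8, 0, 16], [0, 0, -8, 0], [20, 16, 0, -40]].
Symmetric row and column elimination reduces H to a congruent diagonal form with pivots -12, -8/3, -8, -4.
Counting signs: 4 negative.
H is negative definite, so the origin is a strict local maximum.

local maximum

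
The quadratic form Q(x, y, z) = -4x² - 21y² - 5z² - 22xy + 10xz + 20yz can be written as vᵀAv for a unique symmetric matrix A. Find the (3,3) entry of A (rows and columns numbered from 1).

-5

The coefficient of z² in Q is -5, and that is exactly A[3,3].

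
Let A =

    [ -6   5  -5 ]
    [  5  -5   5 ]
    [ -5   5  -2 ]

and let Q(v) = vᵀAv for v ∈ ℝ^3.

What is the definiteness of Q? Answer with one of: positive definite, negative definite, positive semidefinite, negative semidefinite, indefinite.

Congruent diagonalization of A (simultaneous row and column reduction) yields pivots -6, -5/6, 3.
So there are 1 positive, 2 negative pivots.
Hence Q is indefinite.

indefinite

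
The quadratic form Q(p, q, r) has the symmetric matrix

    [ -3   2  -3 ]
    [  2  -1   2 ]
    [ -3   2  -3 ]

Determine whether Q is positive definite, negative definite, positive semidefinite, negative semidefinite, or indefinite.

Congruent diagonalization of A (simultaneous row and column reduction) yields pivots -3, 1/3, 0.
That gives 1 positive, 1 negative, 1 zero pivots.
Hence Q is indefinite.

indefinite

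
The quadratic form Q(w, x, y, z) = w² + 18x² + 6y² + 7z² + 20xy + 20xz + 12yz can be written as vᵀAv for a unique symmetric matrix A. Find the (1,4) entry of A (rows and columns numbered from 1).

The coefficient of w·z in Q is 0. For a symmetric A this equals A[1,4] + A[4,1] = 2·A[1,4].
So A[1,4] = 0/2 = 0.

0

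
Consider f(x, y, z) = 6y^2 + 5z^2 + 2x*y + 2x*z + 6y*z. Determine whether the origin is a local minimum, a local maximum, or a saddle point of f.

saddle point

The Hessian at the origin is H = [[0, 2, 2], [2, 12, 6], [2, 6, 10]].
H is indefinite, so the origin is a saddle point.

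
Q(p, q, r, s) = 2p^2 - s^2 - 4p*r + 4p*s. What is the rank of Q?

3

The associated matrix is A = [[2, 0, -2, 2], [0, 0, 0, 0], [-2, 0, 0, 0], [2, 0, 0, -1]].
Applying the same elementary operations to the rows and columns of A produces a congruent diagonal matrix with entries 2, 0, -2, -1.
Counting signs: 1 positive, 2 negative, 1 zero.
The rank is the number of nonzero pivots: 3.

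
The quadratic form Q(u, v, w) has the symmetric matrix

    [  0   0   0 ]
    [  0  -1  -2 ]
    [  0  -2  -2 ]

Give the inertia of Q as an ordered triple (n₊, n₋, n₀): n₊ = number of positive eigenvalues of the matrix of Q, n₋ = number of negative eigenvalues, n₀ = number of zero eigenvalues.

(1, 1, 1)

Symmetric row and column elimination reduces A to a congruent diagonal form with pivots 0, -1, 2.
So there are 1 positive, 1 negative, 1 zero pivots.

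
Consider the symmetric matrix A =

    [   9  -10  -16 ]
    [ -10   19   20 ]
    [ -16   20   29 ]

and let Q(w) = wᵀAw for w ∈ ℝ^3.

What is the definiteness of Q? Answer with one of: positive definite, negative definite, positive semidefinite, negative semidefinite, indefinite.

An LDLᵀ factorisation of A has diagonal entries 9, 71/9, -5/71.
So there are 2 positive, 1 negative pivots.
Hence Q is indefinite.

indefinite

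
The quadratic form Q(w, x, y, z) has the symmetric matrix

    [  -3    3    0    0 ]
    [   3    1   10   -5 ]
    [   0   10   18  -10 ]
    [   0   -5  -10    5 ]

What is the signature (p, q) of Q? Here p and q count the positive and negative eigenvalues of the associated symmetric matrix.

Congruent diagonalization of A (simultaneous row and column reduction) yields pivots -3, 4, -7, -5/14.
That gives 1 positive, 3 negative pivots.

(1, 3)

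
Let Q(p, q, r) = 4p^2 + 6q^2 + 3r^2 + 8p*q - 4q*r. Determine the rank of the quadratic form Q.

3

The associated matrix is A = [[4, 4, 0], [4, 6, -2], [0, -2, 3]].
An LDLᵀ factorisation of A has diagonal entries 4, 2, 1.
So there are 3 positive pivots.
The rank is the number of nonzero pivots: 3.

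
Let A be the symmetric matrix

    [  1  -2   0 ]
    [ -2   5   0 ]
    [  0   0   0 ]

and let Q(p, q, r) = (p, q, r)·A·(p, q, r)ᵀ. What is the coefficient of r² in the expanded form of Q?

0

The coefficient of r² is the diagonal entry A[3,3] = 0.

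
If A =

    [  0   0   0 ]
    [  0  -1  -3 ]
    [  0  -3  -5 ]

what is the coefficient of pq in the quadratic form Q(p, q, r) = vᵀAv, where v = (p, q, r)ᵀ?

0

The coefficient of pq is A[1,2] + A[2,1] = 2·0 = 0.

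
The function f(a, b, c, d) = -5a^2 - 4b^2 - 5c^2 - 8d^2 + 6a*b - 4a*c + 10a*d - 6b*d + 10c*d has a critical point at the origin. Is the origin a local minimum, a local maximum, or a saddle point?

local maximum

The Hessian at the origin is H = [[-10, 6, -4, 10], [6, -8, 0, -6], [-4, 0, -10, 10], [10, -6, 10, -16]].
An LDLᵀ factorisation of H has diagonal entries -10, -22/5, -78/11, -12/13.
That gives 4 negative pivots.
H is negative definite, so the origin is a strict local maximum.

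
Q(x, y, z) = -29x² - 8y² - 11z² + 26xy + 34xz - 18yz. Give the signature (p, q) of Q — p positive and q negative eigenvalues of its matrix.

(0, 3)

The associated matrix is A = [[-29, 13, 17], [13, -8, -9], [17, -9, -11]].
Applying the same elementary operations to the rows and columns of A produces a congruent diagonal matrix with entries -29, -63/29, -10/63.
So there are 3 negative pivots.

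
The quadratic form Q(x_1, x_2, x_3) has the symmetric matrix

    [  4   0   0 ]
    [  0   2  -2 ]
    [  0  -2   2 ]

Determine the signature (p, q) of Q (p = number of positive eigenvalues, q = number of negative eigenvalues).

(2, 0)

Row-reducing A symmetrically gives the diagonal entries 4, 2, 0.
That gives 2 positive, 1 zero pivots.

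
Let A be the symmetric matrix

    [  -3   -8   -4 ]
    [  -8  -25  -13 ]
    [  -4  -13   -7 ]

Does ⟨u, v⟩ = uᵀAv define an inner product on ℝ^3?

no

Leading principal minors: Δ_1 = -3, Δ_2 = 11, Δ_3 = -2.
The signs alternate starting with Δ_1 < 0, so by Sylvester's criterion Q is negative definite.
⟨·,·⟩ is an inner product exactly when A is positive definite.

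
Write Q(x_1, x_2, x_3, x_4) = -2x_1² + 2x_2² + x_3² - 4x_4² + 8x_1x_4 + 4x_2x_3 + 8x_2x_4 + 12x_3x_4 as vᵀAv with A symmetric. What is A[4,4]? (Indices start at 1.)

-4

The coefficient of x_4² in Q is -4, and that is exactly A[4,4].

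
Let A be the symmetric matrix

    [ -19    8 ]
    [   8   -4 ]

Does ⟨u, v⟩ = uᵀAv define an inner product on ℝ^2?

Leading principal minors: Δ_1 = -19, Δ_2 = 12.
The signs alternate starting with Δ_1 < 0, so by Sylvester's criterion Q is negative definite.
⟨·,·⟩ is an inner product exactly when A is positive definite.

no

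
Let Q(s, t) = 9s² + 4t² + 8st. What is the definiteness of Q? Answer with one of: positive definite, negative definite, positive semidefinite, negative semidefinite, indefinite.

The associated matrix is A = [[9, 4], [4, 4]].
An LDLᵀ factorisation of A has diagonal entries 9, 20/9.
Counting signs: 2 positive.
Hence Q is positive definite.

positive definite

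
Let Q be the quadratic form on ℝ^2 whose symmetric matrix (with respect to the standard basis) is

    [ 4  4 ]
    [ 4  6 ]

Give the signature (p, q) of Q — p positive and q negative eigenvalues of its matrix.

Row-reducing A symmetrically gives the diagonal entries 4, 2.
Counting signs: 2 positive.

(2, 0)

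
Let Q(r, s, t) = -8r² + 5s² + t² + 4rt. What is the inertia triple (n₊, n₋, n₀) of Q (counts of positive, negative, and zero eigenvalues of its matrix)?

(2, 1, 0)

The symmetric matrix is A = [[-8, 0, 2], [0, 5, 0], [2, 0, 1]].
Row-reducing A symmetrically gives the diagonal entries -8, 5, 3/2.
That gives 2 positive, 1 negative pivots.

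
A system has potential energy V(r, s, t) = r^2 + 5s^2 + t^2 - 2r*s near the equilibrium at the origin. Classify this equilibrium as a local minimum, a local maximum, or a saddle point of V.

The Hessian at the origin is H = [[2, -2, 0], [-2, 10, 0], [0, 0, 2]].
Symmetric row and column elimination reduces H to a congruent diagonal form with pivots 2, 8, 2.
So there are 3 positive pivots.
H is positive definite, so the origin is a strict local minimum.

local minimum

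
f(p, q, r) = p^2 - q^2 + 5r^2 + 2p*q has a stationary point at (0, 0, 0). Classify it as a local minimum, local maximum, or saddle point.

saddle point

The Hessian at the origin is H = [[2, 2, 0], [2, -2, 0], [0, 0, 10]].
Row-reducing H symmetrically gives the diagonal entries 2, -4, 10.
Counting signs: 2 positive, 1 negative.
H is indefinite, so the origin is a saddle point.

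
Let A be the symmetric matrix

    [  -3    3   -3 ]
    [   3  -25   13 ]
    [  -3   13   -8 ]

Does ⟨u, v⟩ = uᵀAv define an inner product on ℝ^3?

Leading principal minors: Δ_1 = -3, Δ_2 = 66, Δ_3 = -30.
The signs alternate starting with Δ_1 < 0, so by Sylvester's criterion Q is negative definite.
⟨·,·⟩ is an inner product exactly when A is positive definite.

no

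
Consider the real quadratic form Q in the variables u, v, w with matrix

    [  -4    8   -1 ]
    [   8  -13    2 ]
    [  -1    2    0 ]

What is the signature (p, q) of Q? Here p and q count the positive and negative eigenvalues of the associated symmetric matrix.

(2, 1)

Row-reducing A symmetrically gives the diagonal entries -4, 3, 1/4.
So there are 2 positive, 1 negative pivots.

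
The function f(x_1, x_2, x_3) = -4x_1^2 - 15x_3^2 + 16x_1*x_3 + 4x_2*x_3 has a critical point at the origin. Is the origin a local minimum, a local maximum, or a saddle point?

saddle point

The Hessian at the origin is H = [[-8, 0, 16], [0, 0, 4], [16, 4, -30]].
H is indefinite, so the origin is a saddle point.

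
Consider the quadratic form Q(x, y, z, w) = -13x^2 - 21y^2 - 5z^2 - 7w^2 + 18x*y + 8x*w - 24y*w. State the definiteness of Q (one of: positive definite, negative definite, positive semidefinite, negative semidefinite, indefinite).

Write A = [[-13, 9, 0, 4], [9, -21, 0, -12], [0, 0, -5, 0], [4, -12, 0, -7]].
Row-reducing A symmetrically gives the diagonal entries -13, -192/13, -5, 0.
So there are 3 negative, 1 zero pivots.
Hence Q is negative semidefinite.

negative semidefinite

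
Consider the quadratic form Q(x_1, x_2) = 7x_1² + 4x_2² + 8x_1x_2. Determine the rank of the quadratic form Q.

2

The associated matrix is A = [[7, 4], [4, 4]].
Applying the same elementary operations to the rows and columns of A produces a congruent diagonal matrix with entries 7, 12/7.
That gives 2 positive pivots.
The rank is the number of nonzero pivots: 2.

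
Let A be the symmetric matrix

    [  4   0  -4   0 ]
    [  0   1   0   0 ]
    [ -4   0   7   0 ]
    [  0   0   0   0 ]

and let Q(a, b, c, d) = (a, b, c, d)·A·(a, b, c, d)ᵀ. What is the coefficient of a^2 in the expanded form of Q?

The coefficient of a^2 is the diagonal entry A[1,1] = 4.

4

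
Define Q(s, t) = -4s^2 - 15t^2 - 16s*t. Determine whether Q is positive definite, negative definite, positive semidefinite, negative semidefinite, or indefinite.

indefinite

The symmetric matrix of Q is [[-4, -8], [-8, -15]].
For the 2×2 matrix [[-4, -8], [-8, -15]]: det = -4·-15 − (-8)² = -4, trace = -19.
det < 0 so the eigenvalues have opposite signs; the form is indefinite.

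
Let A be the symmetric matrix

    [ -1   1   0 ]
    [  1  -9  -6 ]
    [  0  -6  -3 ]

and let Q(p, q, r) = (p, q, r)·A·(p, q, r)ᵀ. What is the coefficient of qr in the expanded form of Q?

The coefficient of qr is A[2,3] + A[3,2] = 2·(-6) = -12.

-12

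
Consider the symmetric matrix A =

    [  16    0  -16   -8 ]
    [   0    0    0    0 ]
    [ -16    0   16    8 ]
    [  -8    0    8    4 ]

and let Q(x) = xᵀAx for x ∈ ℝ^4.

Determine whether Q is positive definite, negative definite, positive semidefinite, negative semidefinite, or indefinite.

positive semidefinite

Row-reducing A symmetrically gives the diagonal entries 16, 0, 0, 0.
Counting signs: 1 positive, 3 zero.
Hence Q is positive semidefinite.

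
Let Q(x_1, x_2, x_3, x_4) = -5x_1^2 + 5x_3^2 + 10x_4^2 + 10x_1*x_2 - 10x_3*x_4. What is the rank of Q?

The associated matrix is A = [[-5, 5, 0, 0], [5, 0, 0, 0], [0, 0, 5, -5], [0, 0, -5, 10]].
Row-reducing A symmetrically gives the diagonal entries -5, 5, 5, 5.
So there are 3 positive, 1 negative pivots.
The rank is the number of nonzero pivots: 4.

4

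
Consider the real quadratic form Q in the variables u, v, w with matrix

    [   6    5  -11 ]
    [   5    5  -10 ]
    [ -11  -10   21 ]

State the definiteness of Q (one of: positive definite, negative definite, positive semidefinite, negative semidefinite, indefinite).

Symmetric row and column elimination reduces A to a congruent diagonal form with pivots 6, 5/6, 0.
Counting signs: 2 positive, 1 zero.
Hence Q is positive semidefinite.

positive semidefinite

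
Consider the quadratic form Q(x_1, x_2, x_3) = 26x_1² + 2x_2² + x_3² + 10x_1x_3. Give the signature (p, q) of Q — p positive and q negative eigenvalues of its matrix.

(3, 0)

The associated matrix is A = [[26, 0, 5], [0, 2, 0], [5, 0, 1]].
Symmetric row and column elimination reduces A to a congruent diagonal form with pivots 26, 2, 1/26.
Counting signs: 3 positive.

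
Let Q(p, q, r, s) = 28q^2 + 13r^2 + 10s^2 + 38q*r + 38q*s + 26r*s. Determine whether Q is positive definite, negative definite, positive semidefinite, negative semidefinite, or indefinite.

indefinite

The associated matrix is A = [[0, 0, 0, 0], [0, 28, 19, 19], [0, 19, 13, 13], [0, 19, 13, 10]].
Congruent diagonalization of A (simultaneous row and column reduction) yields pivots 0, 28, 3/28, -3.
So there are 2 positive, 1 negative, 1 zero pivots.
Hence Q is indefinite.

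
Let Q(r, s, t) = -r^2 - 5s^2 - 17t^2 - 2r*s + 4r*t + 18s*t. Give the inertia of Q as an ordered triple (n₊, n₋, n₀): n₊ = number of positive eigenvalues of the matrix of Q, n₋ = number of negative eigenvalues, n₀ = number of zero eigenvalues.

(0, 3, 0)

Write A = [[-1, -1, 2], [-1, -5, 9], [2, 9, -17]].
An LDLᵀ factorisation of A has diagonal entries -1, -4, -3/4.
So there are 3 negative pivots.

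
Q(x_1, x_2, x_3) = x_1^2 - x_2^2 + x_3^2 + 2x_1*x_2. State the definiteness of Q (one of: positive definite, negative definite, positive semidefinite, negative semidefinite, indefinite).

indefinite

The symmetric matrix is A = [[1, 1, 0], [1, -1, 0], [0, 0, 1]].
An LDLᵀ factorisation of A has diagonal entries 1, -2, 1.
Counting signs: 2 positive, 1 negative.
Hence Q is indefinite.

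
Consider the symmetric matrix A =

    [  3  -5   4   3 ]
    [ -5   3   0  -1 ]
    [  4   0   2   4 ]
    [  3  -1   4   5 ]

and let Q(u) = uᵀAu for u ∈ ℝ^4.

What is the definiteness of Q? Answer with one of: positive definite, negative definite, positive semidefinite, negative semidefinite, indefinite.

indefinite

Applying the same elementary operations to the rows and columns of A produces a congruent diagonal matrix with entries 3, -16/3, 5, 0.
That gives 2 positive, 1 negative, 1 zero pivots.
Hence Q is indefinite.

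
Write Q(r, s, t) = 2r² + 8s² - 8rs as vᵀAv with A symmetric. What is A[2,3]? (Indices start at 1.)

The coefficient of s·t in Q is 0. For a symmetric A this equals A[2,3] + A[3,2] = 2·A[2,3].
So A[2,3] = 0/2 = 0.

0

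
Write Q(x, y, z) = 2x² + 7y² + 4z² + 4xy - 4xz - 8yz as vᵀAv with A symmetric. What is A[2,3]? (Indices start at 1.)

-4

The coefficient of y·z in Q is -8. For a symmetric A this equals A[2,3] + A[3,2] = 2·A[2,3].
So A[2,3] = -8/2 = -4.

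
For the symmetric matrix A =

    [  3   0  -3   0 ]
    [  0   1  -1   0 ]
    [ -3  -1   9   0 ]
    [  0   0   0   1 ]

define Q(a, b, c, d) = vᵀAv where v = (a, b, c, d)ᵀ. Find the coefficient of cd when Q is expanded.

0

The coefficient of cd is A[3,4] + A[4,3] = 2·0 = 0.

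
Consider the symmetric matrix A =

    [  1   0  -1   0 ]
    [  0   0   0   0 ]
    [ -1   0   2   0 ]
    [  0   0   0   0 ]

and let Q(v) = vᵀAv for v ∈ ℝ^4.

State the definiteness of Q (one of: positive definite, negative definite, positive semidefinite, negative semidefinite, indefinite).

positive semidefinite

Congruent diagonalization of A (simultaneous row and column reduction) yields pivots 1, 0, 1, 0.
That gives 2 positive, 2 zero pivots.
Hence Q is positive semidefinite.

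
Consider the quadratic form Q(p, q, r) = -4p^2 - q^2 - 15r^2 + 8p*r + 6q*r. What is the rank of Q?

The symmetric matrix is A = [[-4, 0, 4], [0, -1, 3], [4, 3, -15]].
Congruent diagonalization of A (simultaneous row and column reduction) yields pivots -4, -1, -2.
That gives 3 negative pivots.
The rank is the number of nonzero pivots: 3.

3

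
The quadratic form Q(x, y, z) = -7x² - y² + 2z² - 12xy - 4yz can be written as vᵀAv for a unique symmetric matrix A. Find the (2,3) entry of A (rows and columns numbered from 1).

-2

The coefficient of y·z in Q is -4. For a symmetric A this equals A[2,3] + A[3,2] = 2·A[2,3].
So A[2,3] = -4/2 = -2.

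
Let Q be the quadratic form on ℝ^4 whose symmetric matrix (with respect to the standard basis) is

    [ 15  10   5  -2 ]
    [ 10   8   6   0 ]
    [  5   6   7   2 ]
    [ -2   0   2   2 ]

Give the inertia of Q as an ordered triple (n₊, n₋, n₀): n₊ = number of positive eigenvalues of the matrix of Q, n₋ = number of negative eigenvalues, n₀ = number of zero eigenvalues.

(3, 0, 1)

Congruent diagonalization of A (simultaneous row and column reduction) yields pivots 15, 4/3, 0, 2/5.
So there are 3 positive, 1 zero pivots.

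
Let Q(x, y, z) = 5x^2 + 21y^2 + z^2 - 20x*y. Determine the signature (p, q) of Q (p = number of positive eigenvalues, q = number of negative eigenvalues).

Write A = [[5, -10, 0], [-10, 21, 0], [0, 0, 1]].
Symmetric row and column elimination reduces A to a congruent diagonal form with pivots 5, 1, 1.
That gives 3 positive pivots.

(3, 0)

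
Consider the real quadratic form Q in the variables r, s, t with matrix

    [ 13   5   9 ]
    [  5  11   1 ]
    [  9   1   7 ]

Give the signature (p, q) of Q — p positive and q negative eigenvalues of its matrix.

An LDLᵀ factorisation of A has diagonal entries 13, 118/13, 6/59.
So there are 3 positive pivots.

(3, 0)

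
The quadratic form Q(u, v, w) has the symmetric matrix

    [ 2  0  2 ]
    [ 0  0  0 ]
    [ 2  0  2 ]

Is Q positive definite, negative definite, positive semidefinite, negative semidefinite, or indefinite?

Congruent diagonalization of A (simultaneous row and column reduction) yields pivots 2, 0, 0.
That gives 1 positive, 2 zero pivots.
Hence Q is positive semidefinite.

positive semidefinite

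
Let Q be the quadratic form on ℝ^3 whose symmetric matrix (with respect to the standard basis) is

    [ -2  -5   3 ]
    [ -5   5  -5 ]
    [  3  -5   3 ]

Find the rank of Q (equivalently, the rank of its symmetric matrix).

Congruent diagonalization of A (simultaneous row and column reduction) yields pivots -2, 35/2, -10/7.
That gives 1 positive, 2 negative pivots.
The rank is the number of nonzero pivots: 3.

3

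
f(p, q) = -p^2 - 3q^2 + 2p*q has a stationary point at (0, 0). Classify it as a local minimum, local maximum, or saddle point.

The Hessian at the origin is H = [[-2, 2], [2, -6]].
det H = -2·-6 − (2)² = 8 > 0 and H[1,1] = -2 < 0, so H is negative definite.
Therefore the origin is a local maximum.

local maximum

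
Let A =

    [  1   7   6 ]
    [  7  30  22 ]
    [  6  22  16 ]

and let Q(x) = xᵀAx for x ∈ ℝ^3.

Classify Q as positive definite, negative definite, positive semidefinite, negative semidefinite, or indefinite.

indefinite

An LDLᵀ factorisation of A has diagonal entries 1, -19, 20/19.
So there are 2 positive, 1 negative pivots.
Hence Q is indefinite.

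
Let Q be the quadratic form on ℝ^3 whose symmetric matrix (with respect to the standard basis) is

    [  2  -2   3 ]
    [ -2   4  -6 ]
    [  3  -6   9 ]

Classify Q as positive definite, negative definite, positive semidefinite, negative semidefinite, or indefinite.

Row-reducing A symmetrically gives the diagonal entries 2, 2, 0.
So there are 2 positive, 1 zero pivots.
Hence Q is positive semidefinite.

positive semidefinite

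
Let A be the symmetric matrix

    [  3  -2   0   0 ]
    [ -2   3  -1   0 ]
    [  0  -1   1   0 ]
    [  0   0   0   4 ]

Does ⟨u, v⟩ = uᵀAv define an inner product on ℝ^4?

yes

Leading principal minors: Δ_1 = 3, Δ_2 = 5, Δ_3 = 2, Δ_4 = 8.
All leading principal minors are positive, so by Sylvester's criterion Q is positive definite.
⟨·,·⟩ is an inner product exactly when A is positive definite.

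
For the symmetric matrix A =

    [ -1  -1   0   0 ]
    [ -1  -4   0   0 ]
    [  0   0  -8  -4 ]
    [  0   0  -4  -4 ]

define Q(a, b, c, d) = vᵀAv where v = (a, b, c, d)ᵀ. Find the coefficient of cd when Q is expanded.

-8

The coefficient of cd is A[3,4] + A[4,3] = 2·(-4) = -8.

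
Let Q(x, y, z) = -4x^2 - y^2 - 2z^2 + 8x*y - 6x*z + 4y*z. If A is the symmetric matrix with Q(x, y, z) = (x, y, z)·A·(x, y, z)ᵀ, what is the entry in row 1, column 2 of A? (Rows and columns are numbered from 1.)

The coefficient of x·y in Q is 8. For a symmetric A this equals A[1,2] + A[2,1] = 2·A[1,2].
So A[1,2] = 8/2 = 4.

4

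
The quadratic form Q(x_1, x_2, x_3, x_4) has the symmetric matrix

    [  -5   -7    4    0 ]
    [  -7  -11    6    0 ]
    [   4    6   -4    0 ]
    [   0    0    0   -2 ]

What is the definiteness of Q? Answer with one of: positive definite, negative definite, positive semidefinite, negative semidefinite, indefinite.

Congruent diagonalization of A (simultaneous row and column reduction) yields pivots -5, -6/5, -2/3, -2.
So there are 4 negative pivots.
Hence Q is negative definite.

negative definite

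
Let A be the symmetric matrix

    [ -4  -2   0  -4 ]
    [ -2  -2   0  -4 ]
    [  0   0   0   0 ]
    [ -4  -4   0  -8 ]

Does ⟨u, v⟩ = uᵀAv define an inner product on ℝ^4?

Row-reducing A symmetrically gives the diagonal entries -4, -1, 0, 0.
Counting signs: 2 negative, 2 zero.
Hence Q is negative semidefinite.
⟨·,·⟩ is an inner product exactly when A is positive definite.

no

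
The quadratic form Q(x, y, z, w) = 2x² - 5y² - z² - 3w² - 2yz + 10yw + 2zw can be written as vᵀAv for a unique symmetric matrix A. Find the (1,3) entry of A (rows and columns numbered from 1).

0

The coefficient of x·z in Q is 0. For a symmetric A this equals A[1,3] + A[3,1] = 2·A[1,3].
So A[1,3] = 0/2 = 0.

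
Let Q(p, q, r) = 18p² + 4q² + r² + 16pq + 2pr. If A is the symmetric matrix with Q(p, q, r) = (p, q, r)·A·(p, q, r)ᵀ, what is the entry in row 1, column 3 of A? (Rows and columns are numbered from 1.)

1

The coefficient of p·r in Q is 2. For a symmetric A this equals A[1,3] + A[3,1] = 2·A[1,3].
So A[1,3] = 2/2 = 1.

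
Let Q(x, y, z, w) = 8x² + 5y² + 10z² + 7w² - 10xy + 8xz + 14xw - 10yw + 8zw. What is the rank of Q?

4

Write A = [[8, -5, 4, 7], [-5, 5, 0, -5], [4, 0, 10, 4], [7, -5, 4, 7]].
Congruent diagonalization of A (simultaneous row and column reduction) yields pivots 8, 15/8, 14/3, 2/7.
That gives 4 positive pivots.
The rank is the number of nonzero pivots: 4.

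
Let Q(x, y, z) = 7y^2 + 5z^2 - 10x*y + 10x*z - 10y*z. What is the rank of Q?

The symmetric matrix is A = [[0, -5, 5], [-5, 7, -5], [5, -5, 5]].
Row reduction of A gives 3 nonzero rows, so rank A = 3.

3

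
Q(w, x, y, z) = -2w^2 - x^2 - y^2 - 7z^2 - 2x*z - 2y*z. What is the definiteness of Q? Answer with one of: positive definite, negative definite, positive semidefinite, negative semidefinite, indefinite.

The associated matrix is A = [[-2, 0, 0, 0], [0, -1, 0, -1], [0, 0, -1, -1], [0, -1, -1, -7]].
Symmetric row and column elimination reduces A to a congruent diagonal form with pivots -2, -1, -1, -5.
That gives 4 negative pivots.
Hence Q is negative definite.

negative definite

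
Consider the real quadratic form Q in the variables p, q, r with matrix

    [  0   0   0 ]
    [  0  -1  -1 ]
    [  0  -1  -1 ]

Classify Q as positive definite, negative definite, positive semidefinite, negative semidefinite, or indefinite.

Row-reducing A symmetrically gives the diagonal entries 0, -1, 0.
So there are 1 negative, 2 zero pivots.
Hence Q is negative semidefinite.

negative semidefinite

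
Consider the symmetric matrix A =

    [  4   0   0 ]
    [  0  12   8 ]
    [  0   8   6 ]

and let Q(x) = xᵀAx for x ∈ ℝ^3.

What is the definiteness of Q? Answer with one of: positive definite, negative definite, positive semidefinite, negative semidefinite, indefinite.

positive definite

Leading principal minors: Δ_1 = 4, Δ_2 = 48, Δ_3 = 32.
All leading principal minors are positive, so by Sylvester's criterion Q is positive definite.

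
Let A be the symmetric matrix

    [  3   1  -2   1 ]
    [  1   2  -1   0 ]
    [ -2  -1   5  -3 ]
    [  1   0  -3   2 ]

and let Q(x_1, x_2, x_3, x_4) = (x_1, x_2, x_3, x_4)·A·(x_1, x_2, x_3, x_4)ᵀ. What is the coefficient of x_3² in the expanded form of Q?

The coefficient of x_3² is the diagonal entry A[3,3] = 5.

5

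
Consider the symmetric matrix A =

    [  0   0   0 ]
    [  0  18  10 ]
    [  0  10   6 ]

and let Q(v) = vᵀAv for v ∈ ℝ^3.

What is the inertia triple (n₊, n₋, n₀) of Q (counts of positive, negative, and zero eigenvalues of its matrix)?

(2, 0, 1)

Symmetric row and column elimination reduces A to a congruent diagonal form with pivots 0, 18, 4/9.
Counting signs: 2 positive, 1 zero.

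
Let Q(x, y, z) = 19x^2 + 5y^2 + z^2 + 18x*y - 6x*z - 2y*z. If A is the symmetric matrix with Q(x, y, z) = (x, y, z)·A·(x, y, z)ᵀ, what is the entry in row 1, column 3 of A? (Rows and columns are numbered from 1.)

The coefficient of x·z in Q is -6. For a symmetric A this equals A[1,3] + A[3,1] = 2·A[1,3].
So A[1,3] = -6/2 = -3.

-3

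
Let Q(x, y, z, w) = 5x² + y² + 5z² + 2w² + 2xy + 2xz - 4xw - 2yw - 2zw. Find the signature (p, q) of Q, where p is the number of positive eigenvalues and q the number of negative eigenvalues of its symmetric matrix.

The associated matrix is A = [[5, 1, 1, -2], [1, 1, 0, -1], [1, 0, 5, -1], [-2, -1, -1, 2]].
Congruent diagonalization of A (simultaneous row and column reduction) yields pivots 5, 4/5, 19/4, 12/19.
So there are 4 positive pivots.

(4, 0)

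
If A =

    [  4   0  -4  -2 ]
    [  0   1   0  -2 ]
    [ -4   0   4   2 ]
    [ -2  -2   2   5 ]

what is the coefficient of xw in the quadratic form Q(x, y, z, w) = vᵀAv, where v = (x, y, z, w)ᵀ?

The coefficient of xw is A[1,4] + A[4,1] = 2·(-2) = -4.

-4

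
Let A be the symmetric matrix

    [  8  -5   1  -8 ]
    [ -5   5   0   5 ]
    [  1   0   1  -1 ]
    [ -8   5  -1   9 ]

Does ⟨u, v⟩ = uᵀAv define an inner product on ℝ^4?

yes

An LDLᵀ factorisation of A has diagonal entries 8, 15/8, 2/3, 1.
That gives 4 positive pivots.
Hence Q is positive definite.
⟨·,·⟩ is an inner product exactly when A is positive definite.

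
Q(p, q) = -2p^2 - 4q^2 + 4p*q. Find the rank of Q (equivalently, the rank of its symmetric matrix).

The associated matrix is A = [[-2, 2], [2, -4]].
Symmetric row and column elimination reduces A to a congruent diagonal form with pivots -2, -2.
Counting signs: 2 negative.
The rank is the number of nonzero pivots: 2.

2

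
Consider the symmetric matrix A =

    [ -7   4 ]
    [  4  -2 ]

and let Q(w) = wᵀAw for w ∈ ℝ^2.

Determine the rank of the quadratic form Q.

Row-reducing A symmetrically gives the diagonal entries -7, 2/7.
That gives 1 positive, 1 negative pivots.
The rank is the number of nonzero pivots: 2.

2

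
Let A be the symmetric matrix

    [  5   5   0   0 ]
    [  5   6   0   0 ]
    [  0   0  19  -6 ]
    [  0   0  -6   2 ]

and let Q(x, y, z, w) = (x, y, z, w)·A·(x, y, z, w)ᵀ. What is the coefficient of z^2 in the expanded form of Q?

19

The coefficient of z^2 is the diagonal entry A[3,3] = 19.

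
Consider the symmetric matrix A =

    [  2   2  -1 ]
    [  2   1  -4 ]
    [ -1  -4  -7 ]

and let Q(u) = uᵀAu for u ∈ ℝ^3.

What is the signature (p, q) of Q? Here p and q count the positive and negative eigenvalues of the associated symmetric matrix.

Congruent diagonalization of A (simultaneous row and column reduction) yields pivots 2, -1, 3/2.
Counting signs: 2 positive, 1 negative.

(2, 1)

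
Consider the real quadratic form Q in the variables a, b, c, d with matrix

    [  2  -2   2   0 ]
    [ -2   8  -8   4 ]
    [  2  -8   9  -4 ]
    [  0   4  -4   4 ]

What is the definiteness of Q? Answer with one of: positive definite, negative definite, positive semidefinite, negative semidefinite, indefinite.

Leading principal minors: Δ_1 = 2, Δ_2 = 12, Δ_3 = 12, Δ_4 = 16.
All leading principal minors are positive, so by Sylvester's criterion Q is positive definite.

positive definite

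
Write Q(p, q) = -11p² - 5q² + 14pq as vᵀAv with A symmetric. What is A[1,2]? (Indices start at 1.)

The coefficient of p·q in Q is 14. For a symmetric A this equals A[1,2] + A[2,1] = 2·A[1,2].
So A[1,2] = 14/2 = 7.

7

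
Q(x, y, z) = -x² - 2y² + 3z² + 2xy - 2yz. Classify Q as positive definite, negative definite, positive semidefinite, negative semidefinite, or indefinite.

indefinite

Write A = [[-1, 1, 0], [1, -2, -1], [0, -1, 3]].
Symmetric row and column elimination reduces A to a congruent diagonal form with pivots -1, -1, 4.
Counting signs: 1 positive, 2 negative.
Hence Q is indefinite.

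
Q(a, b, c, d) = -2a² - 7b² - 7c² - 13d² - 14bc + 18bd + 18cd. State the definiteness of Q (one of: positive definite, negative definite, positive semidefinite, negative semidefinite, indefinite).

negative semidefinite

The associated matrix is A = [[-2, 0, 0, 0], [0, -7, -7, 9], [0, -7, -7, 9], [0, 9, 9, -13]].
Congruent diagonalization of A (simultaneous row and column reduction) yields pivots -2, -7, 0, -10/7.
Counting signs: 3 negative, 1 zero.
Hence Q is negative semidefinite.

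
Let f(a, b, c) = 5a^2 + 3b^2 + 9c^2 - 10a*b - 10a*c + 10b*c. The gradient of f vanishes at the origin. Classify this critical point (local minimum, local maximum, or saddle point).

The Hessian at the origin is H = [[10, -10, -10], [-10, 6, 10], [-10, 10, 18]].
Congruent diagonalization of H (simultaneous row and column reduction) yields pivots 10, -4, 8.
Counting signs: 2 positive, 1 negative.
H is indefinite, so the origin is a saddle point.

saddle point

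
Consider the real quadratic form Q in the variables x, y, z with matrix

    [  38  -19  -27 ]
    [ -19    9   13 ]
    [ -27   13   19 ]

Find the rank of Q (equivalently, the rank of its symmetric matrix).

An LDLᵀ factorisation of A has diagonal entries 38, -1/2, 6/19.
That gives 2 positive, 1 negative pivots.
The rank is the number of nonzero pivots: 3.

3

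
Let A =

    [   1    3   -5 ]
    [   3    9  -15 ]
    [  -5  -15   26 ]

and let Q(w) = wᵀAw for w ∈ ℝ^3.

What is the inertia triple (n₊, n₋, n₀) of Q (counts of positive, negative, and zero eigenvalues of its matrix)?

(2, 0, 1)

Row-reducing A symmetrically gives the diagonal entries 1, 0, 1.
So there are 2 positive, 1 zero pivots.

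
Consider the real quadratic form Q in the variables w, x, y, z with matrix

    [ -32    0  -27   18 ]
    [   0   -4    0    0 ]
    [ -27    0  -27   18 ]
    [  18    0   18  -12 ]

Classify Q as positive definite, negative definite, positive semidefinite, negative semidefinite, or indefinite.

Row-reducing A symmetrically gives the diagonal entries -32, -4, -135/32, 0.
That gives 3 negative, 1 zero pivots.
Hence Q is negative semidefinite.

negative semidefinite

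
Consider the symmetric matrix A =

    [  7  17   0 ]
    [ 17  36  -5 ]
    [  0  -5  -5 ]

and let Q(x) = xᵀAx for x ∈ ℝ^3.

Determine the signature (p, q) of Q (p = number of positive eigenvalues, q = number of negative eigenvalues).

Symmetric row and column elimination reduces A to a congruent diagonal form with pivots 7, -37/7, -10/37.
That gives 1 positive, 2 negative pivots.

(1, 2)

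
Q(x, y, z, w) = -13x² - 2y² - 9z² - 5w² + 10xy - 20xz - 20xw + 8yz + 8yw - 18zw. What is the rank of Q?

4

The symmetric matrix is A = [[-13, 5, -10, -10], [5, -2, 4, 4], [-10, 4, -9, -9], [-10, 4, -9, -5]].
Row-reducing A symmetrically gives the diagonal entries -13, -1/13, -1, 4.
Counting signs: 1 positive, 3 negative.
The rank is the number of nonzero pivots: 4.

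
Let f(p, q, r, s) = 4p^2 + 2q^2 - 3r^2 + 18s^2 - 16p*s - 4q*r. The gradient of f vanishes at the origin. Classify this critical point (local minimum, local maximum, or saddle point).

saddle point

The Hessian at the origin is H = [[8, 0, 0, -16], [0, 4, -4, 0], [0, -4, -6, 0], [-16, 0, 0, 36]].
Applying the same elementary operations to the rows and columns of H produces a congruent diagonal matrix with entries 8, 4, -10, 4.
That gives 3 positive, 1 negative pivots.
H is indefinite, so the origin is a saddle point.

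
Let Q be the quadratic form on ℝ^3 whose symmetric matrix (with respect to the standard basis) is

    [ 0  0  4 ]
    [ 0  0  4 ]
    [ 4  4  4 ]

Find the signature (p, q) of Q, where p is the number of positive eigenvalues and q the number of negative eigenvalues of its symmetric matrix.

By Sylvester's law of inertia any congruent diagonalization of A has 1 positive, 1 negative and 1 zero entries.

(1, 1)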